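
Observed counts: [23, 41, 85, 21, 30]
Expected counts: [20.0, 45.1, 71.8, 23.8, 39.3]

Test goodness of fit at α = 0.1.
Chi-square goodness of fit test:
H₀: observed counts match expected distribution
H₁: observed counts differ from expected distribution
df = k - 1 = 4
χ² = Σ(O - E)²/E
   = (23 - 20.0)²/20.0 + (41 - 45.1)²/45.1 + (85 - 71.8)²/71.8 + (21 - 23.8)²/23.8 + (30 - 39.3)²/39.3
   = 0.450 + 0.373 + 2.427 + 0.329 + 2.201
   = 5.78
p-value = 0.2162

Since p-value > α = 0.1, we fail to reject H₀.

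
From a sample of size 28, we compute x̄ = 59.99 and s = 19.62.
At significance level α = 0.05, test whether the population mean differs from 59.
One-sample t-test:
H₀: μ = 59
H₁: μ ≠ 59
df = n - 1 = 27
t = (x̄ - μ₀) / (s/√n) = (59.99 - 59) / (19.62/√28) = 0.267
p-value = 0.7915

Since p-value > α = 0.05, we fail to reject H₀.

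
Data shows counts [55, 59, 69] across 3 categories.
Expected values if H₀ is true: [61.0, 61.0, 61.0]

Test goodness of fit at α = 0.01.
Chi-square goodness of fit test:
H₀: observed counts match expected distribution
H₁: observed counts differ from expected distribution
df = k - 1 = 2
χ² = Σ(O - E)²/E
   = (55 - 61.0)²/61.0 + (59 - 61.0)²/61.0 + (69 - 61.0)²/61.0
   = 0.590 + 0.066 + 1.049
   = 1.70
p-value = 0.4264

Since p-value > α = 0.01, we fail to reject H₀.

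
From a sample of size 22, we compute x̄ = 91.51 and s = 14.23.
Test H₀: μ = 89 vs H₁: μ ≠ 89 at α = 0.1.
One-sample t-test:
H₀: μ = 89
H₁: μ ≠ 89
df = n - 1 = 21
t = (x̄ - μ₀) / (s/√n) = (91.51 - 89) / (14.23/√22) = 0.827
p-value = 0.4174

Since p-value > α = 0.1, we fail to reject H₀.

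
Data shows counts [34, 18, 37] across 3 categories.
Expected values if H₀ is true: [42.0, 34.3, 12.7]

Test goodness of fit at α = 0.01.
Chi-square goodness of fit test:
H₀: observed counts match expected distribution
H₁: observed counts differ from expected distribution
df = k - 1 = 2
χ² = Σ(O - E)²/E
   = (34 - 42.0)²/42.0 + (18 - 34.3)²/34.3 + (37 - 12.7)²/12.7
   = 1.524 + 7.746 + 46.495
   = 55.77
p-value < 0.0001

Since p-value < α = 0.01, we reject H₀.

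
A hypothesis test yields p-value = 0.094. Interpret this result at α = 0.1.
Since p = 0.094 < α = 0.1, reject H₀.
There is sufficient evidence to reject the null hypothesis; the result is statistically significant at the 0.1 level.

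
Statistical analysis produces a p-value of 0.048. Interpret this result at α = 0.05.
Since p = 0.048 < α = 0.05, reject H₀.
There is sufficient evidence to reject the null hypothesis; the result is statistically significant at the 0.05 level.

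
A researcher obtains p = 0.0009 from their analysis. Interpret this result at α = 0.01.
Since p = 0.0009 < α = 0.01, reject H₀.
There is sufficient evidence to reject the null hypothesis; the result is statistically significant at the 0.01 level.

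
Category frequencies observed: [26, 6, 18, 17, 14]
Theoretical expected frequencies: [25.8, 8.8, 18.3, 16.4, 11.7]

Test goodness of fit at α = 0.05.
Chi-square goodness of fit test:
H₀: observed counts match expected distribution
H₁: observed counts differ from expected distribution
df = k - 1 = 4
χ² = Σ(O - E)²/E
   = (26 - 25.8)²/25.8 + (6 - 8.8)²/8.8 + (18 - 18.3)²/18.3 + (17 - 16.4)²/16.4 + (14 - 11.7)²/11.7
   = 0.002 + 0.891 + 0.005 + 0.022 + 0.452
   = 1.37
p-value = 0.8491

Since p-value > α = 0.05, we fail to reject H₀.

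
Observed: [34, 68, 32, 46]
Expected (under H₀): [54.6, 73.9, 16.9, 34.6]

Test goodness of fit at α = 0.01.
Chi-square goodness of fit test:
H₀: observed counts match expected distribution
H₁: observed counts differ from expected distribution
df = k - 1 = 3
χ² = Σ(O - E)²/E
   = (34 - 54.6)²/54.6 + (68 - 73.9)²/73.9 + (32 - 16.9)²/16.9 + (46 - 34.6)²/34.6
   = 7.772 + 0.471 + 13.492 + 3.756
   = 25.49
p-value < 0.0001

Since p-value < α = 0.01, we reject H₀.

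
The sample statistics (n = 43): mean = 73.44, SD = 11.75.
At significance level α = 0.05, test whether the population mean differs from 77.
One-sample t-test:
H₀: μ = 77
H₁: μ ≠ 77
df = n - 1 = 42
t = (x̄ - μ₀) / (s/√n) = (73.44 - 77) / (11.75/√43) = -1.987
p-value = 0.0535

Since p-value > α = 0.05, we fail to reject H₀.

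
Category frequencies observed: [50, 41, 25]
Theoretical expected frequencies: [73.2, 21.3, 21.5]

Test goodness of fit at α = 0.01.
Chi-square goodness of fit test:
H₀: observed counts match expected distribution
H₁: observed counts differ from expected distribution
df = k - 1 = 2
χ² = Σ(O - E)²/E
   = (50 - 73.2)²/73.2 + (41 - 21.3)²/21.3 + (25 - 21.5)²/21.5
   = 7.353 + 18.220 + 0.570
   = 26.14
p-value < 0.0001

Since p-value < α = 0.01, we reject H₀.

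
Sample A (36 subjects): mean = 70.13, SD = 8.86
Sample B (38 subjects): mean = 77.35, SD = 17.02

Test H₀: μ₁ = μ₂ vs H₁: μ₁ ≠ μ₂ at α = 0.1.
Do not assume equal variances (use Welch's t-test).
Welch's two-sample t-test:
H₀: μ₁ = μ₂
H₁: μ₁ ≠ μ₂
s₁²/n₁ = 8.86²/36 = 2.1805,  s₂²/n₂ = 17.02²/38 = 7.6232
SE = √(s₁²/n₁ + s₂²/n₂) = √(2.1805 + 7.6232) = 3.1311
df (Welch-Satterthwaite) = (s₁²/n₁ + s₂²/n₂)² / [(s₁²/n₁)²/(n₁-1) + (s₂²/n₂)²/(n₂-1)] ≈ 56.32
t = (x̄₁ - x̄₂) / SE = (70.13 - 77.35) / 3.1311 = -7.22 / 3.1311 = -2.306
p-value = 0.0248

Since p-value < α = 0.1, we reject H₀.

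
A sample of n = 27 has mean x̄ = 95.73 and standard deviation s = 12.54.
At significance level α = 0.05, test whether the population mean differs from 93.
One-sample t-test:
H₀: μ = 93
H₁: μ ≠ 93
df = n - 1 = 26
t = (x̄ - μ₀) / (s/√n) = (95.73 - 93) / (12.54/√27) = 1.131
p-value = 0.2683

Since p-value > α = 0.05, we fail to reject H₀.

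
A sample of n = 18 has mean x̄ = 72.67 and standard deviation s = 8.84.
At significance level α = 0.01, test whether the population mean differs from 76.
One-sample t-test:
H₀: μ = 76
H₁: μ ≠ 76
df = n - 1 = 17
t = (x̄ - μ₀) / (s/√n) = (72.67 - 76) / (8.84/√18) = -1.598
p-value = 0.1284

Since p-value > α = 0.01, we fail to reject H₀.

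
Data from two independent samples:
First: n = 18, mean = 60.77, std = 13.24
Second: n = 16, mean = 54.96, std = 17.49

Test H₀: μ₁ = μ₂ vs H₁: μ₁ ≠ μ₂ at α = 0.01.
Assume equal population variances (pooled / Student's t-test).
Student's two-sample t-test (equal variances):
H₀: μ₁ = μ₂
H₁: μ₁ ≠ μ₂
df = n₁ + n₂ - 2 = 32
Pooled variance s_p² = [(n₁-1)s₁² + (n₂-1)s₂²] / (n₁ + n₂ - 2) = [(17)(13.24²) + (15)(17.49²)] / 32 = 236.5175
SE = √(s_p²(1/n₁ + 1/n₂)) = √(236.5175 × (1/18 + 1/16)) = 5.2841
t = (x̄₁ - x̄₂) / SE = (60.77 - 54.96) / 5.2841 = 5.81 / 5.2841 = 1.100
p-value = 0.2797

Since p-value > α = 0.01, we fail to reject H₀.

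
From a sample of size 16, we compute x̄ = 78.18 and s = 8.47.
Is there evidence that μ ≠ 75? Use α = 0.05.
One-sample t-test:
H₀: μ = 75
H₁: μ ≠ 75
df = n - 1 = 15
t = (x̄ - μ₀) / (s/√n) = (78.18 - 75) / (8.47/√16) = 1.502
p-value = 0.1539

Since p-value > α = 0.05, we fail to reject H₀.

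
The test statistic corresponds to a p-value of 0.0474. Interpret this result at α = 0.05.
Since p = 0.0474 < α = 0.05, reject H₀.
There is sufficient evidence to reject the null hypothesis; the result is statistically significant at the 0.05 level.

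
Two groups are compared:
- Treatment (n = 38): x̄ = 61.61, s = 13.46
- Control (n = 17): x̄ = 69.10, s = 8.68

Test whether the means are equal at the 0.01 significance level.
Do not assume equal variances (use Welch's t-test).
Welch's two-sample t-test:
H₀: μ₁ = μ₂
H₁: μ₁ ≠ μ₂
s₁²/n₁ = 13.46²/38 = 4.7677,  s₂²/n₂ = 8.68²/17 = 4.4319
SE = √(s₁²/n₁ + s₂²/n₂) = √(4.7677 + 4.4319) = 3.0331
df (Welch-Satterthwaite) = (s₁²/n₁ + s₂²/n₂)² / [(s₁²/n₁)²/(n₁-1) + (s₂²/n₂)²/(n₂-1)] ≈ 45.95
t = (x̄₁ - x̄₂) / SE = (61.61 - 69.10) / 3.0331 = -7.49 / 3.0331 = -2.469
p-value = 0.0173

Since p-value > α = 0.01, we fail to reject H₀.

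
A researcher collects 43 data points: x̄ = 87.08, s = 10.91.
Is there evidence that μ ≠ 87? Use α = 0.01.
One-sample t-test:
H₀: μ = 87
H₁: μ ≠ 87
df = n - 1 = 42
t = (x̄ - μ₀) / (s/√n) = (87.08 - 87) / (10.91/√43) = 0.048
p-value = 0.9619

Since p-value > α = 0.01, we fail to reject H₀.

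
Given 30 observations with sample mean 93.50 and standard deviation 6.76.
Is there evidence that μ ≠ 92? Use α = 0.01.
One-sample t-test:
H₀: μ = 92
H₁: μ ≠ 92
df = n - 1 = 29
t = (x̄ - μ₀) / (s/√n) = (93.50 - 92) / (6.76/√30) = 1.215
p-value = 0.2340

Since p-value > α = 0.01, we fail to reject H₀.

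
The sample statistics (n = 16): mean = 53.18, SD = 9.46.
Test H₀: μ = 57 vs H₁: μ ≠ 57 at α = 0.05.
One-sample t-test:
H₀: μ = 57
H₁: μ ≠ 57
df = n - 1 = 15
t = (x̄ - μ₀) / (s/√n) = (53.18 - 57) / (9.46/√16) = -1.615
p-value = 0.1271

Since p-value > α = 0.05, we fail to reject H₀.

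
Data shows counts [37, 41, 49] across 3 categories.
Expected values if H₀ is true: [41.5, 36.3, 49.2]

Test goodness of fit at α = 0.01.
Chi-square goodness of fit test:
H₀: observed counts match expected distribution
H₁: observed counts differ from expected distribution
df = k - 1 = 2
χ² = Σ(O - E)²/E
   = (37 - 41.5)²/41.5 + (41 - 36.3)²/36.3 + (49 - 49.2)²/49.2
   = 0.488 + 0.609 + 0.001
   = 1.10
p-value = 0.5777

Since p-value > α = 0.01, we fail to reject H₀.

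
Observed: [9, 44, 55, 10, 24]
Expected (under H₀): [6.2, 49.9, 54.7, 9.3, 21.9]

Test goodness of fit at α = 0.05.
Chi-square goodness of fit test:
H₀: observed counts match expected distribution
H₁: observed counts differ from expected distribution
df = k - 1 = 4
χ² = Σ(O - E)²/E
   = (9 - 6.2)²/6.2 + (44 - 49.9)²/49.9 + (55 - 54.7)²/54.7 + (10 - 9.3)²/9.3 + (24 - 21.9)²/21.9
   = 1.265 + 0.698 + 0.002 + 0.053 + 0.201
   = 2.22
p-value = 0.6958

Since p-value > α = 0.05, we fail to reject H₀.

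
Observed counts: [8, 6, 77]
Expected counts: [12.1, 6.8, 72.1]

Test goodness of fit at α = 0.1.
Chi-square goodness of fit test:
H₀: observed counts match expected distribution
H₁: observed counts differ from expected distribution
df = k - 1 = 2
χ² = Σ(O - E)²/E
   = (8 - 12.1)²/12.1 + (6 - 6.8)²/6.8 + (77 - 72.1)²/72.1
   = 1.389 + 0.094 + 0.333
   = 1.82
p-value = 0.4033

Since p-value > α = 0.1, we fail to reject H₀.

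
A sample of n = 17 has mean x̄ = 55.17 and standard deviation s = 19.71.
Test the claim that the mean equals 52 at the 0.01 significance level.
One-sample t-test:
H₀: μ = 52
H₁: μ ≠ 52
df = n - 1 = 16
t = (x̄ - μ₀) / (s/√n) = (55.17 - 52) / (19.71/√17) = 0.663
p-value = 0.5167

Since p-value > α = 0.01, we fail to reject H₀.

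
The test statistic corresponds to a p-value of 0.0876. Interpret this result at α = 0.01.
Since p = 0.0876 > α = 0.01, fail to reject H₀.
There is insufficient evidence to reject the null hypothesis; the result is not statistically significant at the 0.01 level.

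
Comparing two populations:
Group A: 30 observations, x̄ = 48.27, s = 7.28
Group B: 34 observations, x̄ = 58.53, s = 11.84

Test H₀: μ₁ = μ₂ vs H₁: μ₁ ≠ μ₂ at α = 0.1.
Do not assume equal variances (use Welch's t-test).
Welch's two-sample t-test:
H₀: μ₁ = μ₂
H₁: μ₁ ≠ μ₂
s₁²/n₁ = 7.28²/30 = 1.7666,  s₂²/n₂ = 11.84²/34 = 4.1231
SE = √(s₁²/n₁ + s₂²/n₂) = √(1.7666 + 4.1231) = 2.4269
df (Welch-Satterthwaite) = (s₁²/n₁ + s₂²/n₂)² / [(s₁²/n₁)²/(n₁-1) + (s₂²/n₂)²/(n₂-1)] ≈ 55.70
t = (x̄₁ - x̄₂) / SE = (48.27 - 58.53) / 2.4269 = -10.26 / 2.4269 = -4.228
p-value = 0.0001

Since p-value < α = 0.1, we reject H₀.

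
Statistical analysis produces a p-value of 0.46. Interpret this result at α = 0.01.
Since p = 0.46 > α = 0.01, fail to reject H₀.
There is insufficient evidence to reject the null hypothesis; the result is not statistically significant at the 0.01 level.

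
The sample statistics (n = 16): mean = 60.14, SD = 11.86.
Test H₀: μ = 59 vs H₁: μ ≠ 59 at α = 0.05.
One-sample t-test:
H₀: μ = 59
H₁: μ ≠ 59
df = n - 1 = 15
t = (x̄ - μ₀) / (s/√n) = (60.14 - 59) / (11.86/√16) = 0.384
p-value = 0.7060

Since p-value > α = 0.05, we fail to reject H₀.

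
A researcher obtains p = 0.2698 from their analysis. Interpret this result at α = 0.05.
Since p = 0.2698 > α = 0.05, fail to reject H₀.
There is insufficient evidence to reject the null hypothesis; the result is not statistically significant at the 0.05 level.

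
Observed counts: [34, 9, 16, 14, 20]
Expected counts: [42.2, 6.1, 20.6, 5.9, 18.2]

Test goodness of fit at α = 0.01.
Chi-square goodness of fit test:
H₀: observed counts match expected distribution
H₁: observed counts differ from expected distribution
df = k - 1 = 4
χ² = Σ(O - E)²/E
   = (34 - 42.2)²/42.2 + (9 - 6.1)²/6.1 + (16 - 20.6)²/20.6 + (14 - 5.9)²/5.9 + (20 - 18.2)²/18.2
   = 1.593 + 1.379 + 1.027 + 11.120 + 0.178
   = 15.30
p-value = 0.0041

Since p-value < α = 0.01, we reject H₀.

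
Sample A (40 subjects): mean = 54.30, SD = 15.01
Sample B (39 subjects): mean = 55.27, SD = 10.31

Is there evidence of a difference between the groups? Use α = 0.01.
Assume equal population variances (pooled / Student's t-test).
Student's two-sample t-test (equal variances):
H₀: μ₁ = μ₂
H₁: μ₁ ≠ μ₂
df = n₁ + n₂ - 2 = 77
Pooled variance s_p² = [(n₁-1)s₁² + (n₂-1)s₂²] / (n₁ + n₂ - 2) = [(39)(15.01²) + (38)(10.31²)] / 77 = 166.5709
SE = √(s_p²(1/n₁ + 1/n₂)) = √(166.5709 × (1/40 + 1/39)) = 2.9044
t = (x̄₁ - x̄₂) / SE = (54.30 - 55.27) / 2.9044 = -0.97 / 2.9044 = -0.334
p-value = 0.7393

Since p-value > α = 0.01, we fail to reject H₀.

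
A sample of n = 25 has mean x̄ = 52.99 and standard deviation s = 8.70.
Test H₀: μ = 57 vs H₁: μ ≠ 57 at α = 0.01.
One-sample t-test:
H₀: μ = 57
H₁: μ ≠ 57
df = n - 1 = 24
t = (x̄ - μ₀) / (s/√n) = (52.99 - 57) / (8.70/√25) = -2.305
p-value = 0.0301

Since p-value > α = 0.01, we fail to reject H₀.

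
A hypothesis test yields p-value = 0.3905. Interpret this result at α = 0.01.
Since p = 0.3905 > α = 0.01, fail to reject H₀.
There is insufficient evidence to reject the null hypothesis; the result is not statistically significant at the 0.01 level.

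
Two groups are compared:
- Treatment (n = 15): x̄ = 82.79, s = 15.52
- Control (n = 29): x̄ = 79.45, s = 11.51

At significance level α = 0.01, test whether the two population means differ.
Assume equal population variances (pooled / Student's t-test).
Student's two-sample t-test (equal variances):
H₀: μ₁ = μ₂
H₁: μ₁ ≠ μ₂
df = n₁ + n₂ - 2 = 42
Pooled variance s_p² = [(n₁-1)s₁² + (n₂-1)s₂²] / (n₁ + n₂ - 2) = [(14)(15.52²) + (28)(11.51²)] / 42 = 168.6102
SE = √(s_p²(1/n₁ + 1/n₂)) = √(168.6102 × (1/15 + 1/29)) = 4.1297
t = (x̄₁ - x̄₂) / SE = (82.79 - 79.45) / 4.1297 = 3.34 / 4.1297 = 0.809
p-value = 0.4232

Since p-value > α = 0.01, we fail to reject H₀.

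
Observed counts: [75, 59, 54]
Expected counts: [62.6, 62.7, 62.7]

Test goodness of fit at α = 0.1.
Chi-square goodness of fit test:
H₀: observed counts match expected distribution
H₁: observed counts differ from expected distribution
df = k - 1 = 2
χ² = Σ(O - E)²/E
   = (75 - 62.6)²/62.6 + (59 - 62.7)²/62.7 + (54 - 62.7)²/62.7
   = 2.456 + 0.218 + 1.207
   = 3.88
p-value = 0.1436

Since p-value > α = 0.1, we fail to reject H₀.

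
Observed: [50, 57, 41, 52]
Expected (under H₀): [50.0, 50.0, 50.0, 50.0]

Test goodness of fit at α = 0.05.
Chi-square goodness of fit test:
H₀: observed counts match expected distribution
H₁: observed counts differ from expected distribution
df = k - 1 = 3
χ² = Σ(O - E)²/E
   = (50 - 50.0)²/50.0 + (57 - 50.0)²/50.0 + (41 - 50.0)²/50.0 + (52 - 50.0)²/50.0
   = 0.000 + 0.980 + 1.620 + 0.080
   = 2.68
p-value = 0.4436

Since p-value > α = 0.05, we fail to reject H₀.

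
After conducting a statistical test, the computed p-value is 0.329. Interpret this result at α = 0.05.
Since p = 0.329 > α = 0.05, fail to reject H₀.
There is insufficient evidence to reject the null hypothesis; the result is not statistically significant at the 0.05 level.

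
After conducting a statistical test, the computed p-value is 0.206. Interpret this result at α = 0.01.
Since p = 0.206 > α = 0.01, fail to reject H₀.
There is insufficient evidence to reject the null hypothesis; the result is not statistically significant at the 0.01 level.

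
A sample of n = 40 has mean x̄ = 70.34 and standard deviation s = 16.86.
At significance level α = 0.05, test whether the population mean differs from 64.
One-sample t-test:
H₀: μ = 64
H₁: μ ≠ 64
df = n - 1 = 39
t = (x̄ - μ₀) / (s/√n) = (70.34 - 64) / (16.86/√40) = 2.378
p-value = 0.0224

Since p-value < α = 0.05, we reject H₀.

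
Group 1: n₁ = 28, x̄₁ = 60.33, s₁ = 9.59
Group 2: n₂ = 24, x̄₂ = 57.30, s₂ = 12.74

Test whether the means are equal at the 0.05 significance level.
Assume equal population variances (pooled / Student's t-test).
Student's two-sample t-test (equal variances):
H₀: μ₁ = μ₂
H₁: μ₁ ≠ μ₂
df = n₁ + n₂ - 2 = 50
Pooled variance s_p² = [(n₁-1)s₁² + (n₂-1)s₂²] / (n₁ + n₂ - 2) = [(27)(9.59²) + (23)(12.74²)] / 50 = 124.3243
SE = √(s_p²(1/n₁ + 1/n₂)) = √(124.3243 × (1/28 + 1/24)) = 3.1017
t = (x̄₁ - x̄₂) / SE = (60.33 - 57.30) / 3.1017 = 3.03 / 3.1017 = 0.977
p-value = 0.3333

Since p-value > α = 0.05, we fail to reject H₀.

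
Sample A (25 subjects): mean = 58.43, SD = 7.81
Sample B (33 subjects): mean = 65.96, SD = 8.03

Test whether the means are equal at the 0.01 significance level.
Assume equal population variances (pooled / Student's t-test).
Student's two-sample t-test (equal variances):
H₀: μ₁ = μ₂
H₁: μ₁ ≠ μ₂
df = n₁ + n₂ - 2 = 56
Pooled variance s_p² = [(n₁-1)s₁² + (n₂-1)s₂²] / (n₁ + n₂ - 2) = [(24)(7.81²) + (32)(8.03²)] / 56 = 62.9874
SE = √(s_p²(1/n₁ + 1/n₂)) = √(62.9874 × (1/25 + 1/33)) = 2.1043
t = (x̄₁ - x̄₂) / SE = (58.43 - 65.96) / 2.1043 = -7.53 / 2.1043 = -3.578
p-value = 0.0007

Since p-value < α = 0.01, we reject H₀.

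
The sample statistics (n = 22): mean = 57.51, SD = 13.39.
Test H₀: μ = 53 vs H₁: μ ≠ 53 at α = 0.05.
One-sample t-test:
H₀: μ = 53
H₁: μ ≠ 53
df = n - 1 = 21
t = (x̄ - μ₀) / (s/√n) = (57.51 - 53) / (13.39/√22) = 1.580
p-value = 0.1291

Since p-value > α = 0.05, we fail to reject H₀.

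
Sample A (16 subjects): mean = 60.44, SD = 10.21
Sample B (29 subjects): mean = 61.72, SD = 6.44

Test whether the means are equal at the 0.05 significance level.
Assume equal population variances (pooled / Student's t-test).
Student's two-sample t-test (equal variances):
H₀: μ₁ = μ₂
H₁: μ₁ ≠ μ₂
df = n₁ + n₂ - 2 = 43
Pooled variance s_p² = [(n₁-1)s₁² + (n₂-1)s₂²] / (n₁ + n₂ - 2) = [(15)(10.21²) + (28)(6.44²)] / 43 = 63.3703
SE = √(s_p²(1/n₁ + 1/n₂)) = √(63.3703 × (1/16 + 1/29)) = 2.4791
t = (x̄₁ - x̄₂) / SE = (60.44 - 61.72) / 2.4791 = -1.28 / 2.4791 = -0.516
p-value = 0.6083

Since p-value > α = 0.05, we fail to reject H₀.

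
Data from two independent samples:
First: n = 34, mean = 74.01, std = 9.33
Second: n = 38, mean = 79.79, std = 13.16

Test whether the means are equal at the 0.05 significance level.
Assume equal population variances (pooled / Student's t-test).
Student's two-sample t-test (equal variances):
H₀: μ₁ = μ₂
H₁: μ₁ ≠ μ₂
df = n₁ + n₂ - 2 = 70
Pooled variance s_p² = [(n₁-1)s₁² + (n₂-1)s₂²] / (n₁ + n₂ - 2) = [(33)(9.33²) + (37)(13.16²)] / 70 = 132.5783
SE = √(s_p²(1/n₁ + 1/n₂)) = √(132.5783 × (1/34 + 1/38)) = 2.7181
t = (x̄₁ - x̄₂) / SE = (74.01 - 79.79) / 2.7181 = -5.78 / 2.7181 = -2.126
p-value = 0.0370

Since p-value < α = 0.05, we reject H₀.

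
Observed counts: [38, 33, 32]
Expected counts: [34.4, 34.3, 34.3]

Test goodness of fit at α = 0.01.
Chi-square goodness of fit test:
H₀: observed counts match expected distribution
H₁: observed counts differ from expected distribution
df = k - 1 = 2
χ² = Σ(O - E)²/E
   = (38 - 34.4)²/34.4 + (33 - 34.3)²/34.3 + (32 - 34.3)²/34.3
   = 0.377 + 0.049 + 0.154
   = 0.58
p-value = 0.7482

Since p-value > α = 0.01, we fail to reject H₀.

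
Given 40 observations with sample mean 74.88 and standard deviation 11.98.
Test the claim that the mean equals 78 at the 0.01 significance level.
One-sample t-test:
H₀: μ = 78
H₁: μ ≠ 78
df = n - 1 = 39
t = (x̄ - μ₀) / (s/√n) = (74.88 - 78) / (11.98/√40) = -1.647
p-value = 0.1076

Since p-value > α = 0.01, we fail to reject H₀.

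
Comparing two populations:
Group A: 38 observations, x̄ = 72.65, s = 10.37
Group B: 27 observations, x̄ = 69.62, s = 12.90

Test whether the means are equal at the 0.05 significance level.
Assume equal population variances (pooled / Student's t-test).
Student's two-sample t-test (equal variances):
H₀: μ₁ = μ₂
H₁: μ₁ ≠ μ₂
df = n₁ + n₂ - 2 = 63
Pooled variance s_p² = [(n₁-1)s₁² + (n₂-1)s₂²] / (n₁ + n₂ - 2) = [(37)(10.37²) + (26)(12.90²)] / 63 = 131.8337
SE = √(s_p²(1/n₁ + 1/n₂)) = √(131.8337 × (1/38 + 1/27)) = 2.8900
t = (x̄₁ - x̄₂) / SE = (72.65 - 69.62) / 2.8900 = 3.03 / 2.8900 = 1.048
p-value = 0.2984

Since p-value > α = 0.05, we fail to reject H₀.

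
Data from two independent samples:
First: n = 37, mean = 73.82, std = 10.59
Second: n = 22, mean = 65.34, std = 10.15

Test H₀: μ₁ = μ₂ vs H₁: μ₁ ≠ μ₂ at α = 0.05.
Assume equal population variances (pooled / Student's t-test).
Student's two-sample t-test (equal variances):
H₀: μ₁ = μ₂
H₁: μ₁ ≠ μ₂
df = n₁ + n₂ - 2 = 57
Pooled variance s_p² = [(n₁-1)s₁² + (n₂-1)s₂²] / (n₁ + n₂ - 2) = [(36)(10.59²) + (21)(10.15²)] / 57 = 108.7860
SE = √(s_p²(1/n₁ + 1/n₂)) = √(108.7860 × (1/37 + 1/22)) = 2.8080
t = (x̄₁ - x̄₂) / SE = (73.82 - 65.34) / 2.8080 = 8.48 / 2.8080 = 3.020
p-value = 0.0038

Since p-value < α = 0.05, we reject H₀.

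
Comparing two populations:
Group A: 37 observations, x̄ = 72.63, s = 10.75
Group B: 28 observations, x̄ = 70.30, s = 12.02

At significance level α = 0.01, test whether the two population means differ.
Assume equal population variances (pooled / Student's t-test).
Student's two-sample t-test (equal variances):
H₀: μ₁ = μ₂
H₁: μ₁ ≠ μ₂
df = n₁ + n₂ - 2 = 63
Pooled variance s_p² = [(n₁-1)s₁² + (n₂-1)s₂²] / (n₁ + n₂ - 2) = [(36)(10.75²) + (27)(12.02²)] / 63 = 127.9559
SE = √(s_p²(1/n₁ + 1/n₂)) = √(127.9559 × (1/37 + 1/28)) = 2.8334
t = (x̄₁ - x̄₂) / SE = (72.63 - 70.30) / 2.8334 = 2.33 / 2.8334 = 0.822
p-value = 0.4140

Since p-value > α = 0.01, we fail to reject H₀.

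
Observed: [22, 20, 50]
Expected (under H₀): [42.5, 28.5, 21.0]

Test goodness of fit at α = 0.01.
Chi-square goodness of fit test:
H₀: observed counts match expected distribution
H₁: observed counts differ from expected distribution
df = k - 1 = 2
χ² = Σ(O - E)²/E
   = (22 - 42.5)²/42.5 + (20 - 28.5)²/28.5 + (50 - 21.0)²/21.0
   = 9.888 + 2.535 + 40.048
   = 52.47
p-value < 0.0001

Since p-value < α = 0.01, we reject H₀.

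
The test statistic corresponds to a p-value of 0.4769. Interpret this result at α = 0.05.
Since p = 0.4769 > α = 0.05, fail to reject H₀.
There is insufficient evidence to reject the null hypothesis; the result is not statistically significant at the 0.05 level.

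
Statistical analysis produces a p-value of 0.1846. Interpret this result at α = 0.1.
Since p = 0.1846 > α = 0.1, fail to reject H₀.
There is insufficient evidence to reject the null hypothesis; the result is not statistically significant at the 0.1 level.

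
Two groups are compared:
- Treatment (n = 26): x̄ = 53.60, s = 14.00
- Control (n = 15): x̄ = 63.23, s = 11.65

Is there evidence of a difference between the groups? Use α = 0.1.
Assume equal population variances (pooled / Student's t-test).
Student's two-sample t-test (equal variances):
H₀: μ₁ = μ₂
H₁: μ₁ ≠ μ₂
df = n₁ + n₂ - 2 = 39
Pooled variance s_p² = [(n₁-1)s₁² + (n₂-1)s₂²] / (n₁ + n₂ - 2) = [(25)(14.00²) + (14)(11.65²)] / 39 = 174.3619
SE = √(s_p²(1/n₁ + 1/n₂)) = √(174.3619 × (1/26 + 1/15)) = 4.2814
t = (x̄₁ - x̄₂) / SE = (53.60 - 63.23) / 4.2814 = -9.63 / 4.2814 = -2.249
p-value = 0.0302

Since p-value < α = 0.1, we reject H₀.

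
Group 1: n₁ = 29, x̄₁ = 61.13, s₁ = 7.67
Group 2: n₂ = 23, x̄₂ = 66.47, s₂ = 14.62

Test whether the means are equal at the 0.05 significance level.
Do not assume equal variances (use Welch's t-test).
Welch's two-sample t-test:
H₀: μ₁ = μ₂
H₁: μ₁ ≠ μ₂
s₁²/n₁ = 7.67²/29 = 2.0286,  s₂²/n₂ = 14.62²/23 = 9.2932
SE = √(s₁²/n₁ + s₂²/n₂) = √(2.0286 + 9.2932) = 3.3648
df (Welch-Satterthwaite) = (s₁²/n₁ + s₂²/n₂)² / [(s₁²/n₁)²/(n₁-1) + (s₂²/n₂)²/(n₂-1)] ≈ 31.47
t = (x̄₁ - x̄₂) / SE = (61.13 - 66.47) / 3.3648 = -5.34 / 3.3648 = -1.587
p-value = 0.1225

Since p-value > α = 0.05, we fail to reject H₀.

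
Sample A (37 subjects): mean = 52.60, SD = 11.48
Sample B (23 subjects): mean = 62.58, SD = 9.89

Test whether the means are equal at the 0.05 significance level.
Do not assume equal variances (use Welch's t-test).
Welch's two-sample t-test:
H₀: μ₁ = μ₂
H₁: μ₁ ≠ μ₂
s₁²/n₁ = 11.48²/37 = 3.5619,  s₂²/n₂ = 9.89²/23 = 4.2527
SE = √(s₁²/n₁ + s₂²/n₂) = √(3.5619 + 4.2527) = 2.7955
df (Welch-Satterthwaite) = (s₁²/n₁ + s₂²/n₂)² / [(s₁²/n₁)²/(n₁-1) + (s₂²/n₂)²/(n₂-1)] ≈ 52.00
t = (x̄₁ - x̄₂) / SE = (52.60 - 62.58) / 2.7955 = -9.98 / 2.7955 = -3.570
p-value = 0.0008

Since p-value < α = 0.05, we reject H₀.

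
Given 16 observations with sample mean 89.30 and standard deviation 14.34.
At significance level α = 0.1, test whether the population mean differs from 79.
One-sample t-test:
H₀: μ = 79
H₁: μ ≠ 79
df = n - 1 = 15
t = (x̄ - μ₀) / (s/√n) = (89.30 - 79) / (14.34/√16) = 2.873
p-value = 0.0116

Since p-value < α = 0.1, we reject H₀.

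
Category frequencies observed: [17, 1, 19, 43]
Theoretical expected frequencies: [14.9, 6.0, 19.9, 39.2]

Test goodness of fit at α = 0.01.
Chi-square goodness of fit test:
H₀: observed counts match expected distribution
H₁: observed counts differ from expected distribution
df = k - 1 = 3
χ² = Σ(O - E)²/E
   = (17 - 14.9)²/14.9 + (1 - 6.0)²/6.0 + (19 - 19.9)²/19.9 + (43 - 39.2)²/39.2
   = 0.296 + 4.167 + 0.041 + 0.368
   = 4.87
p-value = 0.1814

Since p-value > α = 0.01, we fail to reject H₀.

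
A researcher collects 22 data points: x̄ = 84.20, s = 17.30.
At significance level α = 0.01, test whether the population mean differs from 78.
One-sample t-test:
H₀: μ = 78
H₁: μ ≠ 78
df = n - 1 = 21
t = (x̄ - μ₀) / (s/√n) = (84.20 - 78) / (17.30/√22) = 1.681
p-value = 0.1076

Since p-value > α = 0.01, we fail to reject H₀.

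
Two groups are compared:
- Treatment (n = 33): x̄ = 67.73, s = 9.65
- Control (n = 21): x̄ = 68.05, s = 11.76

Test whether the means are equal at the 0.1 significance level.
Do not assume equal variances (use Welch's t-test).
Welch's two-sample t-test:
H₀: μ₁ = μ₂
H₁: μ₁ ≠ μ₂
s₁²/n₁ = 9.65²/33 = 2.8219,  s₂²/n₂ = 11.76²/21 = 6.5856
SE = √(s₁²/n₁ + s₂²/n₂) = √(2.8219 + 6.5856) = 3.0672
df (Welch-Satterthwaite) = (s₁²/n₁ + s₂²/n₂)² / [(s₁²/n₁)²/(n₁-1) + (s₂²/n₂)²/(n₂-1)] ≈ 36.61
t = (x̄₁ - x̄₂) / SE = (67.73 - 68.05) / 3.0672 = -0.32 / 3.0672 = -0.104
p-value = 0.9175

Since p-value > α = 0.1, we fail to reject H₀.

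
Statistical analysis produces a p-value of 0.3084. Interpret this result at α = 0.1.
Since p = 0.3084 > α = 0.1, fail to reject H₀.
There is insufficient evidence to reject the null hypothesis; the result is not statistically significant at the 0.1 level.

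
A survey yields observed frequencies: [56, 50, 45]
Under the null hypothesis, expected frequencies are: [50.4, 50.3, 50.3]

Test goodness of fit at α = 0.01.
Chi-square goodness of fit test:
H₀: observed counts match expected distribution
H₁: observed counts differ from expected distribution
df = k - 1 = 2
χ² = Σ(O - E)²/E
   = (56 - 50.4)²/50.4 + (50 - 50.3)²/50.3 + (45 - 50.3)²/50.3
   = 0.622 + 0.002 + 0.558
   = 1.18
p-value = 0.5536

Since p-value > α = 0.01, we fail to reject H₀.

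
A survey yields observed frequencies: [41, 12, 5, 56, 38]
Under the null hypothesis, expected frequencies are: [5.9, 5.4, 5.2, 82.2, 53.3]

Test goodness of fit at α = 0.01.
Chi-square goodness of fit test:
H₀: observed counts match expected distribution
H₁: observed counts differ from expected distribution
df = k - 1 = 4
χ² = Σ(O - E)²/E
   = (41 - 5.9)²/5.9 + (12 - 5.4)²/5.4 + (5 - 5.2)²/5.2 + (56 - 82.2)²/82.2 + (38 - 53.3)²/53.3
   = 208.815 + 8.067 + 0.008 + 8.351 + 4.392
   = 229.63
p-value < 0.0001

Since p-value < α = 0.01, we reject H₀.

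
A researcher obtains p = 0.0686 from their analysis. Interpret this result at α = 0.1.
Since p = 0.0686 < α = 0.1, reject H₀.
There is sufficient evidence to reject the null hypothesis; the result is statistically significant at the 0.1 level.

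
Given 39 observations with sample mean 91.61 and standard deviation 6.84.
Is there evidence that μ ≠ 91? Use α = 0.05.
One-sample t-test:
H₀: μ = 91
H₁: μ ≠ 91
df = n - 1 = 38
t = (x̄ - μ₀) / (s/√n) = (91.61 - 91) / (6.84/√39) = 0.557
p-value = 0.5808

Since p-value > α = 0.05, we fail to reject H₀.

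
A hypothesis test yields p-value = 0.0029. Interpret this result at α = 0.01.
Since p = 0.0029 < α = 0.01, reject H₀.
There is sufficient evidence to reject the null hypothesis; the result is statistically significant at the 0.01 level.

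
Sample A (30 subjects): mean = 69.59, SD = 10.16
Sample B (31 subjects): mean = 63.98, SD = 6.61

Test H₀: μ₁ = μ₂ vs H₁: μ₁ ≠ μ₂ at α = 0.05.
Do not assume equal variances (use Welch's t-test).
Welch's two-sample t-test:
H₀: μ₁ = μ₂
H₁: μ₁ ≠ μ₂
s₁²/n₁ = 10.16²/30 = 3.4409,  s₂²/n₂ = 6.61²/31 = 1.4094
SE = √(s₁²/n₁ + s₂²/n₂) = √(3.4409 + 1.4094) = 2.2023
df (Welch-Satterthwaite) = (s₁²/n₁ + s₂²/n₂)² / [(s₁²/n₁)²/(n₁-1) + (s₂²/n₂)²/(n₂-1)] ≈ 49.58
t = (x̄₁ - x̄₂) / SE = (69.59 - 63.98) / 2.2023 = 5.61 / 2.2023 = 2.547
p-value = 0.0140

Since p-value < α = 0.05, we reject H₀.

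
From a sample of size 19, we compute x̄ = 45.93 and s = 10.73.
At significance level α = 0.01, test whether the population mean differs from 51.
One-sample t-test:
H₀: μ = 51
H₁: μ ≠ 51
df = n - 1 = 18
t = (x̄ - μ₀) / (s/√n) = (45.93 - 51) / (10.73/√19) = -2.060
p-value = 0.0542

Since p-value > α = 0.01, we fail to reject H₀.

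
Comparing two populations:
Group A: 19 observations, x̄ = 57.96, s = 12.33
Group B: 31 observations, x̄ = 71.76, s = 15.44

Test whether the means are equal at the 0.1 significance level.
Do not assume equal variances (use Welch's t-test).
Welch's two-sample t-test:
H₀: μ₁ = μ₂
H₁: μ₁ ≠ μ₂
s₁²/n₁ = 12.33²/19 = 8.0015,  s₂²/n₂ = 15.44²/31 = 7.6901
SE = √(s₁²/n₁ + s₂²/n₂) = √(8.0015 + 7.6901) = 3.9613
df (Welch-Satterthwaite) = (s₁²/n₁ + s₂²/n₂)² / [(s₁²/n₁)²/(n₁-1) + (s₂²/n₂)²/(n₂-1)] ≈ 44.54
t = (x̄₁ - x̄₂) / SE = (57.96 - 71.76) / 3.9613 = -13.80 / 3.9613 = -3.484
p-value = 0.0011

Since p-value < α = 0.1, we reject H₀.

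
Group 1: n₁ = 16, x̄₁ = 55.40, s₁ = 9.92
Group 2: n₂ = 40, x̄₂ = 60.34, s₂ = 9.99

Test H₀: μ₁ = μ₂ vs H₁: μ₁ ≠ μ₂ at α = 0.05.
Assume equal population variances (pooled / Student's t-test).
Student's two-sample t-test (equal variances):
H₀: μ₁ = μ₂
H₁: μ₁ ≠ μ₂
df = n₁ + n₂ - 2 = 54
Pooled variance s_p² = [(n₁-1)s₁² + (n₂-1)s₂²] / (n₁ + n₂ - 2) = [(15)(9.92²) + (39)(9.99²)] / 54 = 99.4130
SE = √(s_p²(1/n₁ + 1/n₂)) = √(99.4130 × (1/16 + 1/40)) = 2.9493
t = (x̄₁ - x̄₂) / SE = (55.40 - 60.34) / 2.9493 = -4.94 / 2.9493 = -1.675
p-value = 0.0997

Since p-value > α = 0.05, we fail to reject H₀.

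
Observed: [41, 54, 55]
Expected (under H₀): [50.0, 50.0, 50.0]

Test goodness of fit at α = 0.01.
Chi-square goodness of fit test:
H₀: observed counts match expected distribution
H₁: observed counts differ from expected distribution
df = k - 1 = 2
χ² = Σ(O - E)²/E
   = (41 - 50.0)²/50.0 + (54 - 50.0)²/50.0 + (55 - 50.0)²/50.0
   = 1.620 + 0.320 + 0.500
   = 2.44
p-value = 0.2952

Since p-value > α = 0.01, we fail to reject H₀.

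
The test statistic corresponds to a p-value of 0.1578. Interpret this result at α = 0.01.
Since p = 0.1578 > α = 0.01, fail to reject H₀.
There is insufficient evidence to reject the null hypothesis; the result is not statistically significant at the 0.01 level.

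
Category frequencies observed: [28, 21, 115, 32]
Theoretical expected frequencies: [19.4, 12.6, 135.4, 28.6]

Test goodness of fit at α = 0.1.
Chi-square goodness of fit test:
H₀: observed counts match expected distribution
H₁: observed counts differ from expected distribution
df = k - 1 = 3
χ² = Σ(O - E)²/E
   = (28 - 19.4)²/19.4 + (21 - 12.6)²/12.6 + (115 - 135.4)²/135.4 + (32 - 28.6)²/28.6
   = 3.812 + 5.600 + 3.074 + 0.404
   = 12.89
p-value = 0.0049

Since p-value < α = 0.1, we reject H₀.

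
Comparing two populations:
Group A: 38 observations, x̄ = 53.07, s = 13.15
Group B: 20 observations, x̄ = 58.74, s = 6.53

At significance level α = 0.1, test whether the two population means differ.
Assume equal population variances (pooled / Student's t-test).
Student's two-sample t-test (equal variances):
H₀: μ₁ = μ₂
H₁: μ₁ ≠ μ₂
df = n₁ + n₂ - 2 = 56
Pooled variance s_p² = [(n₁-1)s₁² + (n₂-1)s₂²] / (n₁ + n₂ - 2) = [(37)(13.15²) + (19)(6.53²)] / 56 = 128.7198
SE = √(s_p²(1/n₁ + 1/n₂)) = √(128.7198 × (1/38 + 1/20)) = 3.1342
t = (x̄₁ - x̄₂) / SE = (53.07 - 58.74) / 3.1342 = -5.67 / 3.1342 = -1.809
p-value = 0.0758

Since p-value < α = 0.1, we reject H₀.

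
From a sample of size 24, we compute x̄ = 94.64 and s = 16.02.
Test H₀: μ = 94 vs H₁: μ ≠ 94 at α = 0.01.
One-sample t-test:
H₀: μ = 94
H₁: μ ≠ 94
df = n - 1 = 23
t = (x̄ - μ₀) / (s/√n) = (94.64 - 94) / (16.02/√24) = 0.196
p-value = 0.8466

Since p-value > α = 0.01, we fail to reject H₀.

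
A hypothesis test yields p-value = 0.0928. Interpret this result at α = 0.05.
Since p = 0.0928 > α = 0.05, fail to reject H₀.
There is insufficient evidence to reject the null hypothesis; the result is not statistically significant at the 0.05 level.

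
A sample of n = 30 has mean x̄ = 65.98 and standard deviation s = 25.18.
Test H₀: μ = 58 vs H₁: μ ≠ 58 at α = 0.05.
One-sample t-test:
H₀: μ = 58
H₁: μ ≠ 58
df = n - 1 = 29
t = (x̄ - μ₀) / (s/√n) = (65.98 - 58) / (25.18/√30) = 1.736
p-value = 0.0932

Since p-value > α = 0.05, we fail to reject H₀.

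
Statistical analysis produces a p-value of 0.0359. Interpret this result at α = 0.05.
Since p = 0.0359 < α = 0.05, reject H₀.
There is sufficient evidence to reject the null hypothesis; the result is statistically significant at the 0.05 level.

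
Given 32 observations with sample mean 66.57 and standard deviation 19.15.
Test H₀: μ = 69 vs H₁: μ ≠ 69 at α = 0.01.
One-sample t-test:
H₀: μ = 69
H₁: μ ≠ 69
df = n - 1 = 31
t = (x̄ - μ₀) / (s/√n) = (66.57 - 69) / (19.15/√32) = -0.718
p-value = 0.4782

Since p-value > α = 0.01, we fail to reject H₀.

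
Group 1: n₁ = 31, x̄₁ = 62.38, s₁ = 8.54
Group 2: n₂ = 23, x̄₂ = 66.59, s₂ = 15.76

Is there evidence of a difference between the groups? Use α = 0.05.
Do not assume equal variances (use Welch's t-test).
Welch's two-sample t-test:
H₀: μ₁ = μ₂
H₁: μ₁ ≠ μ₂
s₁²/n₁ = 8.54²/31 = 2.3526,  s₂²/n₂ = 15.76²/23 = 10.7990
SE = √(s₁²/n₁ + s₂²/n₂) = √(2.3526 + 10.7990) = 3.6265
df (Welch-Satterthwaite) = (s₁²/n₁ + s₂²/n₂)² / [(s₁²/n₁)²/(n₁-1) + (s₂²/n₂)²/(n₂-1)] ≈ 31.53
t = (x̄₁ - x̄₂) / SE = (62.38 - 66.59) / 3.6265 = -4.21 / 3.6265 = -1.161
p-value = 0.2544

Since p-value > α = 0.05, we fail to reject H₀.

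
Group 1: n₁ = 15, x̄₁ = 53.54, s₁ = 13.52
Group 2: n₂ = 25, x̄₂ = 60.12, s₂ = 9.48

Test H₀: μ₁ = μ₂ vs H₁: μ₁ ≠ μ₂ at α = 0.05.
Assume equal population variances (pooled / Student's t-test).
Student's two-sample t-test (equal variances):
H₀: μ₁ = μ₂
H₁: μ₁ ≠ μ₂
df = n₁ + n₂ - 2 = 38
Pooled variance s_p² = [(n₁-1)s₁² + (n₂-1)s₂²] / (n₁ + n₂ - 2) = [(14)(13.52²) + (24)(9.48²)] / 38 = 124.1041
SE = √(s_p²(1/n₁ + 1/n₂)) = √(124.1041 × (1/15 + 1/25)) = 3.6384
t = (x̄₁ - x̄₂) / SE = (53.54 - 60.12) / 3.6384 = -6.58 / 3.6384 = -1.808
p-value = 0.0784

Since p-value > α = 0.05, we fail to reject H₀.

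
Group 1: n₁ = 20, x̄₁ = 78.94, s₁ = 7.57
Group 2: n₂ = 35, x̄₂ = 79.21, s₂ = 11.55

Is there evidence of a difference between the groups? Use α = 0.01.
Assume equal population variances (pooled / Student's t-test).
Student's two-sample t-test (equal variances):
H₀: μ₁ = μ₂
H₁: μ₁ ≠ μ₂
df = n₁ + n₂ - 2 = 53
Pooled variance s_p² = [(n₁-1)s₁² + (n₂-1)s₂²] / (n₁ + n₂ - 2) = [(19)(7.57²) + (34)(11.55²)] / 53 = 106.1222
SE = √(s_p²(1/n₁ + 1/n₂)) = √(106.1222 × (1/20 + 1/35)) = 2.8876
t = (x̄₁ - x̄₂) / SE = (78.94 - 79.21) / 2.8876 = -0.27 / 2.8876 = -0.094
p-value = 0.9259

Since p-value > α = 0.01, we fail to reject H₀.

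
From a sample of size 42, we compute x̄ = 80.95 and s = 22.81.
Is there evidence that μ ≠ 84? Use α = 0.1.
One-sample t-test:
H₀: μ = 84
H₁: μ ≠ 84
df = n - 1 = 41
t = (x̄ - μ₀) / (s/√n) = (80.95 - 84) / (22.81/√42) = -0.867
p-value = 0.3912

Since p-value > α = 0.1, we fail to reject H₀.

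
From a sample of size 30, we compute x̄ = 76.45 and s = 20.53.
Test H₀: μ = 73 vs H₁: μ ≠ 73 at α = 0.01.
One-sample t-test:
H₀: μ = 73
H₁: μ ≠ 73
df = n - 1 = 29
t = (x̄ - μ₀) / (s/√n) = (76.45 - 73) / (20.53/√30) = 0.920
p-value = 0.3649

Since p-value > α = 0.01, we fail to reject H₀.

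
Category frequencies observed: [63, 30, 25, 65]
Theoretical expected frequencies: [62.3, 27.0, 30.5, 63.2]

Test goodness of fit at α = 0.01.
Chi-square goodness of fit test:
H₀: observed counts match expected distribution
H₁: observed counts differ from expected distribution
df = k - 1 = 3
χ² = Σ(O - E)²/E
   = (63 - 62.3)²/62.3 + (30 - 27.0)²/27.0 + (25 - 30.5)²/30.5 + (65 - 63.2)²/63.2
   = 0.008 + 0.333 + 0.992 + 0.051
   = 1.38
p-value = 0.7092

Since p-value > α = 0.01, we fail to reject H₀.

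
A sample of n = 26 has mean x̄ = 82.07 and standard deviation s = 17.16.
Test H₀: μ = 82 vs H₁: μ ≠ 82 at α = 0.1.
One-sample t-test:
H₀: μ = 82
H₁: μ ≠ 82
df = n - 1 = 25
t = (x̄ - μ₀) / (s/√n) = (82.07 - 82) / (17.16/√26) = 0.021
p-value = 0.9836

Since p-value > α = 0.1, we fail to reject H₀.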